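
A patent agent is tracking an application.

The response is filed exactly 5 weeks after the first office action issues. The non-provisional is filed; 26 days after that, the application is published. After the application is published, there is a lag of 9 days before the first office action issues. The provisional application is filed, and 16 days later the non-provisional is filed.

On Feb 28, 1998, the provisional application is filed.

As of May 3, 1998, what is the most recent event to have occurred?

The provisional application is filed: Feb 28, 1998.
The non-provisional is filed: Feb 28, 1998 + 16 days = Mar 16, 1998.
The application is published: Mar 16, 1998 + 26 days = Apr 11, 1998.
The first office action issues: Apr 11, 1998 + 9 days = Apr 20, 1998.
The response is filed: Apr 20, 1998 + 5 weeks = May 25, 1998.
May 3, 1998 falls between when the first office action issues (Apr 20, 1998) and when the response is filed (May 25, 1998).

The first office action issues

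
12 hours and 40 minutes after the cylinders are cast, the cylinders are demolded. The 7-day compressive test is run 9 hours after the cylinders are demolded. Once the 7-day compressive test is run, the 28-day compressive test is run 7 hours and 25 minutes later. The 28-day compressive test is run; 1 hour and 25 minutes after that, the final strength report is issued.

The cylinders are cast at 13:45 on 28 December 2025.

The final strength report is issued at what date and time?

The cylinders are cast: 13:45 Dec 28, 2025.
The cylinders are demolded: 13:45 Dec 28, 2025 + 12h40m = 02:25 Dec 29, 2025.
The 7-day compressive test is run: 02:25 Dec 29, 2025 + 9h = 11:25 Dec 29, 2025.
The 28-day compressive test is run: 11:25 Dec 29, 2025 + 7h25m = 18:50 Dec 29, 2025.
The final strength report is issued: 18:50 Dec 29, 2025 + 1h25m = 20:15 Dec 29, 2025.

20:15 on 29 December 2025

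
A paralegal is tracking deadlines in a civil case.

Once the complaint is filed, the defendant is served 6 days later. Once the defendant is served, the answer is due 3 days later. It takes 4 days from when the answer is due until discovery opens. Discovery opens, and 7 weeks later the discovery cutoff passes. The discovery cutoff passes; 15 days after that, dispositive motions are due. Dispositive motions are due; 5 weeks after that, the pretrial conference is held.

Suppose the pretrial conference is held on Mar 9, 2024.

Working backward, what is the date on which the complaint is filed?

Nov 18, 2023

The pretrial conference is held: Mar 9, 2024.
Dispositive motions are due: Mar 9, 2024 − 5 weeks = Feb 3, 2024.
The discovery cutoff passes: Feb 3, 2024 − 15 days = Jan 19, 2024.
Discovery opens: Jan 19, 2024 − 7 weeks = Dec 1, 2023.
The answer is due: Dec 1, 2023 − 4 days = Nov 27, 2023.
The defendant is served: Nov 27, 2023 − 3 days = Nov 24, 2023.
The complaint is filed: Nov 24, 2023 − 6 days = Nov 18, 2023.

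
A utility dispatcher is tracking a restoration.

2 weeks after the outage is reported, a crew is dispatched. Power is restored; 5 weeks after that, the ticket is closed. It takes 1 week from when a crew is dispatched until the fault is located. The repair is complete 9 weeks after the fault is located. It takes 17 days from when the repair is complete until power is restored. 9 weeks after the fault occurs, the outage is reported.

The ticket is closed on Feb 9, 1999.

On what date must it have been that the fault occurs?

The ticket is closed: Feb 9, 1999.
Power is restored: Feb 9, 1999 − 5 weeks = Jan 5, 1999.
The repair is complete: Jan 5, 1999 − 17 days = Dec 19, 1998.
The fault is located: Dec 19, 1998 − 9 weeks = Oct 17, 1998.
A crew is dispatched: Oct 17, 1998 − 1 week = Oct 10, 1998.
The outage is reported: Oct 10, 1998 − 2 weeks = Sep 26, 1998.
The fault occurs: Sep 26, 1998 − 9 weeks = Jul 25, 1998.

Jul 25, 1998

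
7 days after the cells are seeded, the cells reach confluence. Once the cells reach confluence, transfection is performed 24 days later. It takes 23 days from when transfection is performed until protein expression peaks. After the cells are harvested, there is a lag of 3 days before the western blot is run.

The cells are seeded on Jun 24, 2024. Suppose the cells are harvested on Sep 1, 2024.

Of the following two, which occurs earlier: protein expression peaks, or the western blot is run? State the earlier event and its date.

The cells are seeded: Jun 24, 2024.
The cells reach confluence: Jun 24, 2024 + 7 days = Jul 1, 2024.
Transfection is performed: Jul 1, 2024 + 24 days = Jul 25, 2024.
Protein expression peaks: Jul 25, 2024 + 23 days = Aug 17, 2024.
The cells are harvested: Sep 1, 2024.
The western blot is run: Sep 1, 2024 + 3 days = Sep 4, 2024.
Comparing: protein expression peaks on Aug 17, 2024 vs the western blot is run on Sep 4, 2024. Earlier: protein expression peaks.

Protein expression peaks — Aug 17, 2024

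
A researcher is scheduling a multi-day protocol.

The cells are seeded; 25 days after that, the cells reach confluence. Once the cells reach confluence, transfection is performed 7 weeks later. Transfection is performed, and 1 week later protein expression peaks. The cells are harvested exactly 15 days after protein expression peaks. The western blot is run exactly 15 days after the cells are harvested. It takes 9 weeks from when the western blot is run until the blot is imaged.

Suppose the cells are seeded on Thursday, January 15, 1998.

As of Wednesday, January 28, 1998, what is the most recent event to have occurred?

The cells are seeded: Jan 15, 1998.
The cells reach confluence: Jan 15, 1998 + 25 days = Feb 9, 1998.
Transfection is performed: Feb 9, 1998 + 7 weeks = Mar 30, 1998.
Protein expression peaks: Mar 30, 1998 + 1 week = Apr 6, 1998.
The cells are harvested: Apr 6, 1998 + 15 days = Apr 21, 1998.
The western blot is run: Apr 21, 1998 + 15 days = May 6, 1998.
The blot is imaged: May 6, 1998 + 9 weeks = Jul 8, 1998.
Jan 28, 1998 falls between when the cells are seeded (Jan 15, 1998) and when the cells reach confluence (Feb 9, 1998).

The cells are seeded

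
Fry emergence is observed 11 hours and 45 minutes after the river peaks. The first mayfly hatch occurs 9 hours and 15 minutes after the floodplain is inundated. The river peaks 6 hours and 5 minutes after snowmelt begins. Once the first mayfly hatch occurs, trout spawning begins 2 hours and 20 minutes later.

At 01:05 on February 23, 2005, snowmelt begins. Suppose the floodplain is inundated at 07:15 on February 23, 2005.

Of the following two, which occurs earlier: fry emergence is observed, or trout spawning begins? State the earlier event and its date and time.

Snowmelt begins: 01:05 Feb 23, 2005.
The river peaks: 01:05 Feb 23, 2005 + 6h05m = 07:10 Feb 23, 2005.
Fry emergence is observed: 07:10 Feb 23, 2005 + 11h45m = 18:55 Feb 23, 2005.
The floodplain is inundated: 07:15 Feb 23, 2005.
The first mayfly hatch occurs: 07:15 Feb 23, 2005 + 9h15m = 16:30 Feb 23, 2005.
Trout spawning begins: 16:30 Feb 23, 2005 + 2h20m = 18:50 Feb 23, 2005.
Comparing: fry emergence is observed at 18:55 Feb 23, 2005 vs trout spawning begins at 18:50 Feb 23, 2005. Earlier: trout spawning begins.

Trout spawning begins — 18:50 on February 23, 2005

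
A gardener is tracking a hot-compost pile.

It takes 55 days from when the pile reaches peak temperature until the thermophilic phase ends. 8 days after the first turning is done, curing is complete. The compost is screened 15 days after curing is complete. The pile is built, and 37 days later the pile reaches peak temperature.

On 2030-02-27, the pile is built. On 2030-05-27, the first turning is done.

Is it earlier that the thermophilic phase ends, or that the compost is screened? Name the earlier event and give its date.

The pile is built: Feb 27, 2030.
The pile reaches peak temperature: Feb 27, 2030 + 37 days = Apr 5, 2030.
The thermophilic phase ends: Apr 5, 2030 + 55 days = May 30, 2030.
The first turning is done: May 27, 2030.
Curing is complete: May 27, 2030 + 8 days = Jun 4, 2030.
The compost is screened: Jun 4, 2030 + 15 days = Jun 19, 2030.
Comparing: the thermophilic phase ends on May 30, 2030 vs the compost is screened on Jun 19, 2030. Earlier: the thermophilic phase ends.

The thermophilic phase ends — 2030-05-30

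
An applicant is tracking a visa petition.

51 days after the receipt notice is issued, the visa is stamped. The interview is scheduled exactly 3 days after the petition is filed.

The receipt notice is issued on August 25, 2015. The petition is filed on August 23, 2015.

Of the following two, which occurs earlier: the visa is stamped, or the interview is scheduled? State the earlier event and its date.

The receipt notice is issued: Aug 25, 2015.
The visa is stamped: Aug 25, 2015 + 51 days = Oct 15, 2015.
The petition is filed: Aug 23, 2015.
The interview is scheduled: Aug 23, 2015 + 3 days = Aug 26, 2015.
Comparing: the visa is stamped on Oct 15, 2015 vs the interview is scheduled on Aug 26, 2015. Earlier: the interview is scheduled.

The interview is scheduled — August 26, 2015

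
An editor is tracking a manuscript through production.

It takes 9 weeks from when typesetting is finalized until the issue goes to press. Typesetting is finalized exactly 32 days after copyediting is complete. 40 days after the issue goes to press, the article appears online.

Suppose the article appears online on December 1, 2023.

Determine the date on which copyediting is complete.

July 19, 2023

The article appears online: Dec 1, 2023.
The issue goes to press: Dec 1, 2023 − 40 days = Oct 22, 2023.
Typesetting is finalized: Oct 22, 2023 − 9 weeks = Aug 20, 2023.
Copyediting is complete: Aug 20, 2023 − 32 days = Jul 19, 2023.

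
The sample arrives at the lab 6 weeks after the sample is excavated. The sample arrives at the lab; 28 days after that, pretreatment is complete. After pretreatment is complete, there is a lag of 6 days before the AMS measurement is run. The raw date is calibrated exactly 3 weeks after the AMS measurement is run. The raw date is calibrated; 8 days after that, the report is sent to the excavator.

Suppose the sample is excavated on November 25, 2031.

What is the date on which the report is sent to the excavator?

The sample is excavated: Nov 25, 2031.
The sample arrives at the lab: Nov 25, 2031 + 6 weeks = Jan 6, 2032.
Pretreatment is complete: Jan 6, 2032 + 28 days = Feb 3, 2032.
The AMS measurement is run: Feb 3, 2032 + 6 days = Feb 9, 2032.
The raw date is calibrated: Feb 9, 2032 + 3 weeks = Mar 1, 2032.
The report is sent to the excavator: Mar 1, 2032 + 8 days = Mar 9, 2032.

March 9, 2032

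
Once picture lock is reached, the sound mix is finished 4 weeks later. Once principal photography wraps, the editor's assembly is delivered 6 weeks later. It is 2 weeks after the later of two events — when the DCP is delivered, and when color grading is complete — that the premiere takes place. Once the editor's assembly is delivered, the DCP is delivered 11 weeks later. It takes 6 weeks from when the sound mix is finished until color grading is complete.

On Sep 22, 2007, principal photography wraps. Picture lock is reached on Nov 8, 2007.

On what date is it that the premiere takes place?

Principal photography wraps: Sep 22, 2007.
The editor's assembly is delivered: Sep 22, 2007 + 6 weeks = Nov 3, 2007.
The DCP is delivered: Nov 3, 2007 + 11 weeks = Jan 19, 2008.
Picture lock is reached: Nov 8, 2007.
The sound mix is finished: Nov 8, 2007 + 4 weeks = Dec 6, 2007.
Color grading is complete: Dec 6, 2007 + 6 weeks = Jan 17, 2008.
Both prerequisites met — the DCP is delivered (Jan 19, 2008), color grading is complete (Jan 17, 2008); the later is Jan 19, 2008.
The premiere takes place: Jan 19, 2008 + 2 weeks = Feb 2, 2008.

Feb 2, 2008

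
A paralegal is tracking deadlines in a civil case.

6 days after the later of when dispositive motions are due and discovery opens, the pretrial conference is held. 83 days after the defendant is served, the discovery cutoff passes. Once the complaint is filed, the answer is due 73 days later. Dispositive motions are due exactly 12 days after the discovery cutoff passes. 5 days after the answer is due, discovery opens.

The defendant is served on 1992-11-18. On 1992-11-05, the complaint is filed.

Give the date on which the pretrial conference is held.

The defendant is served: Nov 18, 1992.
The discovery cutoff passes: Nov 18, 1992 + 83 days = Feb 9, 1993.
Dispositive motions are due: Feb 9, 1993 + 12 days = Feb 21, 1993.
The complaint is filed: Nov 5, 1992.
The answer is due: Nov 5, 1992 + 73 days = Jan 17, 1993.
Discovery opens: Jan 17, 1993 + 5 days = Jan 22, 1993.
Both prerequisites met — dispositive motions are due (Feb 21, 1993), discovery opens (Jan 22, 1993); the later is Feb 21, 1993.
The pretrial conference is held: Feb 21, 1993 + 6 days = Feb 27, 1993.

1993-02-27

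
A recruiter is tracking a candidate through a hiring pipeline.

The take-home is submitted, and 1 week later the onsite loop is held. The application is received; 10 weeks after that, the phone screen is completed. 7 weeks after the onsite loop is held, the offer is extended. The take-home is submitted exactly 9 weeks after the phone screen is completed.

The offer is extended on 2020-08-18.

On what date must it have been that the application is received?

2020-02-11

The offer is extended: Aug 18, 2020.
The onsite loop is held: Aug 18, 2020 − 7 weeks = Jun 30, 2020.
The take-home is submitted: Jun 30, 2020 − 1 week = Jun 23, 2020.
The phone screen is completed: Jun 23, 2020 − 9 weeks = Apr 21, 2020.
The application is received: Apr 21, 2020 − 10 weeks = Feb 11, 2020.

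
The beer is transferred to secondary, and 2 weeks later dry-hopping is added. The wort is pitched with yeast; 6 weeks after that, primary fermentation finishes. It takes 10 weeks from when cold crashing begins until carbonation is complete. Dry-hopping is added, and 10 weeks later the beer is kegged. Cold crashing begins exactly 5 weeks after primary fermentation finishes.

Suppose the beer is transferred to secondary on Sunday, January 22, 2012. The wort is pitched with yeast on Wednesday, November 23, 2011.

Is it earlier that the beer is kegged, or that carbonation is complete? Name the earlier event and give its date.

The beer is transferred to secondary: Jan 22, 2012.
Dry-hopping is added: Jan 22, 2012 + 2 weeks = Feb 5, 2012.
The beer is kegged: Feb 5, 2012 + 10 weeks = Apr 15, 2012.
The wort is pitched with yeast: Nov 23, 2011.
Primary fermentation finishes: Nov 23, 2011 + 6 weeks = Jan 4, 2012.
Cold crashing begins: Jan 4, 2012 + 5 weeks = Feb 8, 2012.
Carbonation is complete: Feb 8, 2012 + 10 weeks = Apr 18, 2012.
Comparing: the beer is kegged on Apr 15, 2012 vs carbonation is complete on Apr 18, 2012. Earlier: the beer is kegged.

The beer is kegged — Sunday, April 15, 2012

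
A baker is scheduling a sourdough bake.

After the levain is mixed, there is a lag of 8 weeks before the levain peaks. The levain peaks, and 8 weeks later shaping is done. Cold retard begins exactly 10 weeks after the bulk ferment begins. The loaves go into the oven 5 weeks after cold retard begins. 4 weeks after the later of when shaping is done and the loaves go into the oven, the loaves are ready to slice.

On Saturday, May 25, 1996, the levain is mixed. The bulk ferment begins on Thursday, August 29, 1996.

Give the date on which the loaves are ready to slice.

The levain is mixed: May 25, 1996.
The levain peaks: May 25, 1996 + 8 weeks = Jul 20, 1996.
Shaping is done: Jul 20, 1996 + 8 weeks = Sep 14, 1996.
The bulk ferment begins: Aug 29, 1996.
Cold retard begins: Aug 29, 1996 + 10 weeks = Nov 7, 1996.
The loaves go into the oven: Nov 7, 1996 + 5 weeks = Dec 12, 1996.
Both prerequisites met — shaping is done (Sep 14, 1996), the loaves go into the oven (Dec 12, 1996); the later is Dec 12, 1996.
The loaves are ready to slice: Dec 12, 1996 + 4 weeks = Jan 9, 1997.

Thursday, January 9, 1997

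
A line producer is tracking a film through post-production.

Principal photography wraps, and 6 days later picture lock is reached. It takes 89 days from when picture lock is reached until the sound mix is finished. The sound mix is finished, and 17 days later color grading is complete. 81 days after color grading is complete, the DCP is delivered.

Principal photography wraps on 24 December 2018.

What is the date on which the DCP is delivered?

Principal photography wraps: Dec 24, 2018.
Picture lock is reached: Dec 24, 2018 + 6 days = Dec 30, 2018.
The sound mix is finished: Dec 30, 2018 + 89 days = Mar 29, 2019.
Color grading is complete: Mar 29, 2019 + 17 days = Apr 15, 2019.
The DCP is delivered: Apr 15, 2019 + 81 days = Jul 5, 2019.

5 July 2019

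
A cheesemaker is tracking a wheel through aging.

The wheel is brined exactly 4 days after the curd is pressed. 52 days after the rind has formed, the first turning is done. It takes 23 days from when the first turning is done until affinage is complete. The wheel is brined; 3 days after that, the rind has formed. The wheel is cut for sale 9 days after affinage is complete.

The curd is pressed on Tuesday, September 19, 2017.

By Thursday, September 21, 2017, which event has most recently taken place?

The curd is pressed

The curd is pressed: Sep 19, 2017.
The wheel is brined: Sep 19, 2017 + 4 days = Sep 23, 2017.
The rind has formed: Sep 23, 2017 + 3 days = Sep 26, 2017.
The first turning is done: Sep 26, 2017 + 52 days = Nov 17, 2017.
Affinage is complete: Nov 17, 2017 + 23 days = Dec 10, 2017.
The wheel is cut for sale: Dec 10, 2017 + 9 days = Dec 19, 2017.
Sep 21, 2017 falls between when the curd is pressed (Sep 19, 2017) and when the wheel is brined (Sep 23, 2017).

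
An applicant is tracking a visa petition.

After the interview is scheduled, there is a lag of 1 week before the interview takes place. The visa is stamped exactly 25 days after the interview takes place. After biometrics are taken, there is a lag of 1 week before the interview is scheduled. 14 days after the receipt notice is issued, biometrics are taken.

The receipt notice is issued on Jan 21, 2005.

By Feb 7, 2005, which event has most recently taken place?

Biometrics are taken

The receipt notice is issued: Jan 21, 2005.
Biometrics are taken: Jan 21, 2005 + 14 days = Feb 4, 2005.
The interview is scheduled: Feb 4, 2005 + 1 week = Feb 11, 2005.
The interview takes place: Feb 11, 2005 + 1 week = Feb 18, 2005.
The visa is stamped: Feb 18, 2005 + 25 days = Mar 15, 2005.
Feb 7, 2005 falls between when biometrics are taken (Feb 4, 2005) and when the interview is scheduled (Feb 11, 2005).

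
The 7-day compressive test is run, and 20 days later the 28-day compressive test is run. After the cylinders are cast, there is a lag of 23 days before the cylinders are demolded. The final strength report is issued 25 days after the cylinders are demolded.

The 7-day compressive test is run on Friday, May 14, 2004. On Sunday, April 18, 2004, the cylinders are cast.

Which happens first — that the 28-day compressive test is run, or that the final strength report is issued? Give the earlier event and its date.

The 28-day compressive test is run — Thursday, June 3, 2004

The 7-day compressive test is run: May 14, 2004.
The 28-day compressive test is run: May 14, 2004 + 20 days = Jun 3, 2004.
The cylinders are cast: Apr 18, 2004.
The cylinders are demolded: Apr 18, 2004 + 23 days = May 11, 2004.
The final strength report is issued: May 11, 2004 + 25 days = Jun 5, 2004.
Comparing: the 28-day compressive test is run on Jun 3, 2004 vs the final strength report is issued on Jun 5, 2004. Earlier: the 28-day compressive test is run.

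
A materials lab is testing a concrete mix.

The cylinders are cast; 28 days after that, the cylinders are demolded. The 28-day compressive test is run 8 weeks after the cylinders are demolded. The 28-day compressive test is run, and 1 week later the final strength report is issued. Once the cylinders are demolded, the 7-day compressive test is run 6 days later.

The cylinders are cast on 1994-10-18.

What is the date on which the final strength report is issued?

1995-01-17

The cylinders are cast: Oct 18, 1994.
The cylinders are demolded: Oct 18, 1994 + 28 days = Nov 15, 1994.
The 28-day compressive test is run: Nov 15, 1994 + 8 weeks = Jan 10, 1995.
The final strength report is issued: Jan 10, 1995 + 1 week = Jan 17, 1995.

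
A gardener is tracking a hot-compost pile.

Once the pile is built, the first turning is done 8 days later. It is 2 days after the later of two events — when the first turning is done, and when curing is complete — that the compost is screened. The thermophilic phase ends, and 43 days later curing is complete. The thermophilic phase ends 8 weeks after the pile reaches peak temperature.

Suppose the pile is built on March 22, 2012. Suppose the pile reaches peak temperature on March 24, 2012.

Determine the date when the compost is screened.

July 3, 2012

The pile is built: Mar 22, 2012.
The first turning is done: Mar 22, 2012 + 8 days = Mar 30, 2012.
The pile reaches peak temperature: Mar 24, 2012.
The thermophilic phase ends: Mar 24, 2012 + 8 weeks = May 19, 2012.
Curing is complete: May 19, 2012 + 43 days = Jul 1, 2012.
Both prerequisites met — the first turning is done (Mar 30, 2012), curing is complete (Jul 1, 2012); the later is Jul 1, 2012.
The compost is screened: Jul 1, 2012 + 2 days = Jul 3, 2012.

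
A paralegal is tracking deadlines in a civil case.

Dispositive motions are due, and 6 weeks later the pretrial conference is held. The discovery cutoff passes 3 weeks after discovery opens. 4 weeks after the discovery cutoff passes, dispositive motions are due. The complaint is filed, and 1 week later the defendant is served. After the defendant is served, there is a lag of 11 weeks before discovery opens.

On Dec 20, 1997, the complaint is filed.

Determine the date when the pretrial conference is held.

The complaint is filed: Dec 20, 1997.
The defendant is served: Dec 20, 1997 + 1 week = Dec 27, 1997.
Discovery opens: Dec 27, 1997 + 11 weeks = Mar 14, 1998.
The discovery cutoff passes: Mar 14, 1998 + 3 weeks = Apr 4, 1998.
Dispositive motions are due: Apr 4, 1998 + 4 weeks = May 2, 1998.
The pretrial conference is held: May 2, 1998 + 6 weeks = Jun 13, 1998.

Jun 13, 1998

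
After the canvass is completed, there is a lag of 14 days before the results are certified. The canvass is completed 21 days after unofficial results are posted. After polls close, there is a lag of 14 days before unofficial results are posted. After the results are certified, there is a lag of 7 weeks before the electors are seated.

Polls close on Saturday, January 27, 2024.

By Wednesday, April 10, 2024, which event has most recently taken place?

Polls close: Jan 27, 2024.
Unofficial results are posted: Jan 27, 2024 + 14 days = Feb 10, 2024.
The canvass is completed: Feb 10, 2024 + 21 days = Mar 2, 2024.
The results are certified: Mar 2, 2024 + 14 days = Mar 16, 2024.
The electors are seated: Mar 16, 2024 + 7 weeks = May 4, 2024.
Apr 10, 2024 falls between when the results are certified (Mar 16, 2024) and when the electors are seated (May 4, 2024).

The results are certified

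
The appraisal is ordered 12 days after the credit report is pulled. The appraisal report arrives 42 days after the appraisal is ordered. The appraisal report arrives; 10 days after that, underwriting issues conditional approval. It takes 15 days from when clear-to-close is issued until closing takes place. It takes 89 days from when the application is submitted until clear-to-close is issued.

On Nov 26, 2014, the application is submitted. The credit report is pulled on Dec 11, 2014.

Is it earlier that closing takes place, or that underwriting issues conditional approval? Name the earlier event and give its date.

Underwriting issues conditional approval — Feb 13, 2015

The application is submitted: Nov 26, 2014.
Clear-to-close is issued: Nov 26, 2014 + 89 days = Feb 23, 2015.
Closing takes place: Feb 23, 2015 + 15 days = Mar 10, 2015.
The credit report is pulled: Dec 11, 2014.
The appraisal is ordered: Dec 11, 2014 + 12 days = Dec 23, 2014.
The appraisal report arrives: Dec 23, 2014 + 42 days = Feb 3, 2015.
Underwriting issues conditional approval: Feb 3, 2015 + 10 days = Feb 13, 2015.
Comparing: closing takes place on Mar 10, 2015 vs underwriting issues conditional approval on Feb 13, 2015. Earlier: underwriting issues conditional approval.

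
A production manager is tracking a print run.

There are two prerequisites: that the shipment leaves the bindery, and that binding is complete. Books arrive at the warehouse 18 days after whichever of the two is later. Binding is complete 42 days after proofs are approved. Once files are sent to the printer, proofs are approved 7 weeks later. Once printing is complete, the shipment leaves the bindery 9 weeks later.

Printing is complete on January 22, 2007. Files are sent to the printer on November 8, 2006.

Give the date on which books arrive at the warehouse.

April 13, 2007

Printing is complete: Jan 22, 2007.
The shipment leaves the bindery: Jan 22, 2007 + 9 weeks = Mar 26, 2007.
Files are sent to the printer: Nov 8, 2006.
Proofs are approved: Nov 8, 2006 + 7 weeks = Dec 27, 2006.
Binding is complete: Dec 27, 2006 + 42 days = Feb 7, 2007.
Both prerequisites met — the shipment leaves the bindery (Mar 26, 2007), binding is complete (Feb 7, 2007); the later is Mar 26, 2007.
Books arrive at the warehouse: Mar 26, 2007 + 18 days = Apr 13, 2007.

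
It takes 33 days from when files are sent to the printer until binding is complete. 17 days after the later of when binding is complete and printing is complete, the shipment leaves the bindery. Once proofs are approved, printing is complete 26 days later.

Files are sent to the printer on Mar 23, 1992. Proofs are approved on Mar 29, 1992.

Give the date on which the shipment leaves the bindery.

May 12, 1992

Files are sent to the printer: Mar 23, 1992.
Binding is complete: Mar 23, 1992 + 33 days = Apr 25, 1992.
Proofs are approved: Mar 29, 1992.
Printing is complete: Mar 29, 1992 + 26 days = Apr 24, 1992.
Both prerequisites met — binding is complete (Apr 25, 1992), printing is complete (Apr 24, 1992); the later is Apr 25, 1992.
The shipment leaves the bindery: Apr 25, 1992 + 17 days = May 12, 1992.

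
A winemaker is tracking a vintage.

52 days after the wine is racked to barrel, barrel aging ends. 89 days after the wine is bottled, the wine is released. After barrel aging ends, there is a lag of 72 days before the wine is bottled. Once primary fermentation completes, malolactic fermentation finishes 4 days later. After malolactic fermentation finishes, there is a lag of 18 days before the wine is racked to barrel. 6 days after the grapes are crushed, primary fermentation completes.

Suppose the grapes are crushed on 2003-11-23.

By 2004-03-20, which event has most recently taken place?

Barrel aging ends

The grapes are crushed: Nov 23, 2003.
Primary fermentation completes: Nov 23, 2003 + 6 days = Nov 29, 2003.
Malolactic fermentation finishes: Nov 29, 2003 + 4 days = Dec 3, 2003.
The wine is racked to barrel: Dec 3, 2003 + 18 days = Dec 21, 2003.
Barrel aging ends: Dec 21, 2003 + 52 days = Feb 11, 2004.
The wine is bottled: Feb 11, 2004 + 72 days = Apr 23, 2004.
The wine is released: Apr 23, 2004 + 89 days = Jul 21, 2004.
Mar 20, 2004 falls between when barrel aging ends (Feb 11, 2004) and when the wine is bottled (Apr 23, 2004).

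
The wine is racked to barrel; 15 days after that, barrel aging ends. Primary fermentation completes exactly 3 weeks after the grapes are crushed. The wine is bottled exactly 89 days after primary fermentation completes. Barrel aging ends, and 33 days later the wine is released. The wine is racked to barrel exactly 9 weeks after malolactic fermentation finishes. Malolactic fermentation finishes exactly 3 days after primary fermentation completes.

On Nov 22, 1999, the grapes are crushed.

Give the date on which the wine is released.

The grapes are crushed: Nov 22, 1999.
Primary fermentation completes: Nov 22, 1999 + 3 weeks = Dec 13, 1999.
Malolactic fermentation finishes: Dec 13, 1999 + 3 days = Dec 16, 1999.
The wine is racked to barrel: Dec 16, 1999 + 9 weeks = Feb 17, 2000.
Barrel aging ends: Feb 17, 2000 + 15 days = Mar 3, 2000.
The wine is released: Mar 3, 2000 + 33 days = Apr 5, 2000.

Apr 5, 2000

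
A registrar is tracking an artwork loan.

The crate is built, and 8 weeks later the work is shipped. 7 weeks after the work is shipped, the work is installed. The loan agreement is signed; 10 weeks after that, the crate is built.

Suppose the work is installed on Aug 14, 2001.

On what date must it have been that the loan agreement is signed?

Feb 20, 2001

The work is installed: Aug 14, 2001.
The work is shipped: Aug 14, 2001 − 7 weeks = Jun 26, 2001.
The crate is built: Jun 26, 2001 − 8 weeks = May 1, 2001.
The loan agreement is signed: May 1, 2001 − 10 weeks = Feb 20, 2001.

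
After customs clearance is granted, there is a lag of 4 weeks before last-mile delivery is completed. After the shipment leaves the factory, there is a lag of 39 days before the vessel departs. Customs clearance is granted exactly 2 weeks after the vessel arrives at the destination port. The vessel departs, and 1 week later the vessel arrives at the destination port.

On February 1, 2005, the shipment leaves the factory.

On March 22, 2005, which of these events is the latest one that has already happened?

The vessel arrives at the destination port

The shipment leaves the factory: Feb 1, 2005.
The vessel departs: Feb 1, 2005 + 39 days = Mar 12, 2005.
The vessel arrives at the destination port: Mar 12, 2005 + 1 week = Mar 19, 2005.
Customs clearance is granted: Mar 19, 2005 + 2 weeks = Apr 2, 2005.
Last-mile delivery is completed: Apr 2, 2005 + 4 weeks = Apr 30, 2005.
Mar 22, 2005 falls between when the vessel arrives at the destination port (Mar 19, 2005) and when customs clearance is granted (Apr 2, 2005).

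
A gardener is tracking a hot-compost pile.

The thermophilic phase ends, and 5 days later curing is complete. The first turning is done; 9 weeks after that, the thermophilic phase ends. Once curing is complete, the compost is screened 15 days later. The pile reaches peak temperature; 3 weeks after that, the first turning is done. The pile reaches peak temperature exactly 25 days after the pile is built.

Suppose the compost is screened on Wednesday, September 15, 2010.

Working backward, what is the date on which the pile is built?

The compost is screened: Sep 15, 2010.
Curing is complete: Sep 15, 2010 − 15 days = Aug 31, 2010.
The thermophilic phase ends: Aug 31, 2010 − 5 days = Aug 26, 2010.
The first turning is done: Aug 26, 2010 − 9 weeks = Jun 24, 2010.
The pile reaches peak temperature: Jun 24, 2010 − 3 weeks = Jun 3, 2010.
The pile is built: Jun 3, 2010 − 25 days = May 9, 2010.

Sunday, May 9, 2010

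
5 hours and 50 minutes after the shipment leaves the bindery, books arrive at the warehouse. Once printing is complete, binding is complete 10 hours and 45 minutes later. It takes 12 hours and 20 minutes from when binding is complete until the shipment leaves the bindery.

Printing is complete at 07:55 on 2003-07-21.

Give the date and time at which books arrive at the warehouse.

12:50 on 2003-07-22

Printing is complete: 07:55 Jul 21, 2003.
Binding is complete: 07:55 Jul 21, 2003 + 10h45m = 18:40 Jul 21, 2003.
The shipment leaves the bindery: 18:40 Jul 21, 2003 + 12h20m = 07:00 Jul 22, 2003.
Books arrive at the warehouse: 07:00 Jul 22, 2003 + 5h50m = 12:50 Jul 22, 2003.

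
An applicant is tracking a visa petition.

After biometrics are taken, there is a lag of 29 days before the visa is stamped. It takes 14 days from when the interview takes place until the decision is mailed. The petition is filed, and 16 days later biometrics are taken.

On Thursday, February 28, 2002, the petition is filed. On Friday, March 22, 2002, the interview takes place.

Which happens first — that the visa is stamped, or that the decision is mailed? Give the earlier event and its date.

The petition is filed: Feb 28, 2002.
Biometrics are taken: Feb 28, 2002 + 16 days = Mar 16, 2002.
The visa is stamped: Mar 16, 2002 + 29 days = Apr 14, 2002.
The interview takes place: Mar 22, 2002.
The decision is mailed: Mar 22, 2002 + 14 days = Apr 5, 2002.
Comparing: the visa is stamped on Apr 14, 2002 vs the decision is mailed on Apr 5, 2002. Earlier: the decision is mailed.

The decision is mailed — Friday, April 5, 2002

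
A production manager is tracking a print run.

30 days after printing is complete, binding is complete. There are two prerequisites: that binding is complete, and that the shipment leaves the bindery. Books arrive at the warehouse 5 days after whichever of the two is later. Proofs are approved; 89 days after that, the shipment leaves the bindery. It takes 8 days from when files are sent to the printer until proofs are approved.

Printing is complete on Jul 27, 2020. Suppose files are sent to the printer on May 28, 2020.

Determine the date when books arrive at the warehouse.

Sep 7, 2020

Printing is complete: Jul 27, 2020.
Binding is complete: Jul 27, 2020 + 30 days = Aug 26, 2020.
Files are sent to the printer: May 28, 2020.
Proofs are approved: May 28, 2020 + 8 days = Jun 5, 2020.
The shipment leaves the bindery: Jun 5, 2020 + 89 days = Sep 2, 2020.
Both prerequisites met — binding is complete (Aug 26, 2020), the shipment leaves the bindery (Sep 2, 2020); the later is Sep 2, 2020.
Books arrive at the warehouse: Sep 2, 2020 + 5 days = Sep 7, 2020.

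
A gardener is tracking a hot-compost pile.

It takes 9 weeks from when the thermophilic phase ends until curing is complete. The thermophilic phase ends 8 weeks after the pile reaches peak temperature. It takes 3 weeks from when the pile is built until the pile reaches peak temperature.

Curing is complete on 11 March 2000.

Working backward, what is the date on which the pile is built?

Curing is complete: Mar 11, 2000.
The thermophilic phase ends: Mar 11, 2000 − 9 weeks = Jan 8, 2000.
The pile reaches peak temperature: Jan 8, 2000 − 8 weeks = Nov 13, 1999.
The pile is built: Nov 13, 1999 − 3 weeks = Oct 23, 1999.

23 October 1999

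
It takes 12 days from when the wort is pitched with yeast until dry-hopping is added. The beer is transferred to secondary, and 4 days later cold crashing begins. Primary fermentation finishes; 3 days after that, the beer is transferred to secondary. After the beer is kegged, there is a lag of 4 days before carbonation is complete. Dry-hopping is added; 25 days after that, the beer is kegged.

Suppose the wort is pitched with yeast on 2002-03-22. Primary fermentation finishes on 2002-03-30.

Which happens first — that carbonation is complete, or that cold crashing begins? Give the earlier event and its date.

The wort is pitched with yeast: Mar 22, 2002.
Dry-hopping is added: Mar 22, 2002 + 12 days = Apr 3, 2002.
The beer is kegged: Apr 3, 2002 + 25 days = Apr 28, 2002.
Carbonation is complete: Apr 28, 2002 + 4 days = May 2, 2002.
Primary fermentation finishes: Mar 30, 2002.
The beer is transferred to secondary: Mar 30, 2002 + 3 days = Apr 2, 2002.
Cold crashing begins: Apr 2, 2002 + 4 days = Apr 6, 2002.
Comparing: carbonation is complete on May 2, 2002 vs cold crashing begins on Apr 6, 2002. Earlier: cold crashing begins.

Cold crashing begins — 2002-04-06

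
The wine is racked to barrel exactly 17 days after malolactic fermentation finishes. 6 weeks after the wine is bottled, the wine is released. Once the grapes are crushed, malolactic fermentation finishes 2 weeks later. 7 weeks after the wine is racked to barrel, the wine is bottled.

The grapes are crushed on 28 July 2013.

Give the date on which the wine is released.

The grapes are crushed: Jul 28, 2013.
Malolactic fermentation finishes: Jul 28, 2013 + 2 weeks = Aug 11, 2013.
The wine is racked to barrel: Aug 11, 2013 + 17 days = Aug 28, 2013.
The wine is bottled: Aug 28, 2013 + 7 weeks = Oct 16, 2013.
The wine is released: Oct 16, 2013 + 6 weeks = Nov 27, 2013.

27 November 2013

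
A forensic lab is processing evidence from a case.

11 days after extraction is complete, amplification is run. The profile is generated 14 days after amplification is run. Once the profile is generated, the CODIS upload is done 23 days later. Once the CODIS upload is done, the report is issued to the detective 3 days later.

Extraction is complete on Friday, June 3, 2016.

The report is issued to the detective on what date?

Sunday, July 24, 2016

Extraction is complete: Jun 3, 2016.
Amplification is run: Jun 3, 2016 + 11 days = Jun 14, 2016.
The profile is generated: Jun 14, 2016 + 14 days = Jun 28, 2016.
The CODIS upload is done: Jun 28, 2016 + 23 days = Jul 21, 2016.
The report is issued to the detective: Jul 21, 2016 + 3 days = Jul 24, 2016.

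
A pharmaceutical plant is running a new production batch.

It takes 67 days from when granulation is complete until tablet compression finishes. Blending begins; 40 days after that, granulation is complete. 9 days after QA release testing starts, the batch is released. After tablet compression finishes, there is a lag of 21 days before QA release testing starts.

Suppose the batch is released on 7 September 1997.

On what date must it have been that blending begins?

23 April 1997

The batch is released: Sep 7, 1997.
QA release testing starts: Sep 7, 1997 − 9 days = Aug 29, 1997.
Tablet compression finishes: Aug 29, 1997 − 21 days = Aug 8, 1997.
Granulation is complete: Aug 8, 1997 − 67 days = Jun 2, 1997.
Blending begins: Jun 2, 1997 − 40 days = Apr 23, 1997.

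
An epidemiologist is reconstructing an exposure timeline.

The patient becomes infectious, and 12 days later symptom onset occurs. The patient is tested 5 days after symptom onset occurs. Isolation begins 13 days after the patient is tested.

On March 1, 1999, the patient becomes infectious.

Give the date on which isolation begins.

March 31, 1999

The patient becomes infectious: Mar 1, 1999.
Symptom onset occurs: Mar 1, 1999 + 12 days = Mar 13, 1999.
The patient is tested: Mar 13, 1999 + 5 days = Mar 18, 1999.
Isolation begins: Mar 18, 1999 + 13 days = Mar 31, 1999.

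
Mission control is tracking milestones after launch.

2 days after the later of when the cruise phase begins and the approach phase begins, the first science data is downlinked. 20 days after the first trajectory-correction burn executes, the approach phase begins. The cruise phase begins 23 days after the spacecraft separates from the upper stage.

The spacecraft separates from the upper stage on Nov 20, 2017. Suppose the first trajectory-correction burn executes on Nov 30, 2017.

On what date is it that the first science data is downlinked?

Dec 22, 2017

The spacecraft separates from the upper stage: Nov 20, 2017.
The cruise phase begins: Nov 20, 2017 + 23 days = Dec 13, 2017.
The first trajectory-correction burn executes: Nov 30, 2017.
The approach phase begins: Nov 30, 2017 + 20 days = Dec 20, 2017.
Both prerequisites met — the cruise phase begins (Dec 13, 2017), the approach phase begins (Dec 20, 2017); the later is Dec 20, 2017.
The first science data is downlinked: Dec 20, 2017 + 2 days = Dec 22, 2017.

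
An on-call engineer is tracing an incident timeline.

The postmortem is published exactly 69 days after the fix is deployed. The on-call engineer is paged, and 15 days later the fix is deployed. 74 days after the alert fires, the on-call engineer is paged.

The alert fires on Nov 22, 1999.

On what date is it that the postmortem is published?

Apr 28, 2000

The alert fires: Nov 22, 1999.
The on-call engineer is paged: Nov 22, 1999 + 74 days = Feb 4, 2000.
The fix is deployed: Feb 4, 2000 + 15 days = Feb 19, 2000.
The postmortem is published: Feb 19, 2000 + 69 days = Apr 28, 2000.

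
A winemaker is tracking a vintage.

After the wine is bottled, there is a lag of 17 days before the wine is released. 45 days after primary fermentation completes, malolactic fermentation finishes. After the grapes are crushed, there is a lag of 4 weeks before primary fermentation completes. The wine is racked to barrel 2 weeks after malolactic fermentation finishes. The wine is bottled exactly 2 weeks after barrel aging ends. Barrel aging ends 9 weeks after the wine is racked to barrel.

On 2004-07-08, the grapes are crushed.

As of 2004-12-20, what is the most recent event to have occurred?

The wine is bottled

The grapes are crushed: Jul 8, 2004.
Primary fermentation completes: Jul 8, 2004 + 4 weeks = Aug 5, 2004.
Malolactic fermentation finishes: Aug 5, 2004 + 45 days = Sep 19, 2004.
The wine is racked to barrel: Sep 19, 2004 + 2 weeks = Oct 3, 2004.
Barrel aging ends: Oct 3, 2004 + 9 weeks = Dec 5, 2004.
The wine is bottled: Dec 5, 2004 + 2 weeks = Dec 19, 2004.
The wine is released: Dec 19, 2004 + 17 days = Jan 5, 2005.
Dec 20, 2004 falls between when the wine is bottled (Dec 19, 2004) and when the wine is released (Jan 5, 2005).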